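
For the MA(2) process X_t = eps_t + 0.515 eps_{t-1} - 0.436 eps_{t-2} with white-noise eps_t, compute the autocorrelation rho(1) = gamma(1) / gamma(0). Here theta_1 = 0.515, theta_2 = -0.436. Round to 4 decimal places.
\rho(1) = 0.1996

For an MA(q) process with theta_0 = 1, the autocovariance is
  gamma(k) = sigma^2 * sum_{i=0..q-k} theta_i * theta_{i+k},
and rho(k) = gamma(k) / gamma(0). Sigma^2 cancels.
  numerator   = (1)*(0.515) + (0.515)*(-0.436) = 0.29046.
  denominator = (1)^2 + (0.515)^2 + (-0.436)^2 = 1.455321.
  rho(1) = 0.29046 / 1.455321 = 0.1996.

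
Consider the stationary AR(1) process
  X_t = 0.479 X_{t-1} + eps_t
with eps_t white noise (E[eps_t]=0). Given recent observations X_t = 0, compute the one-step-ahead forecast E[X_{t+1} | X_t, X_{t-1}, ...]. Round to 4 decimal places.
E[X_{t+1} \mid \mathcal F_t] = 0.0000

For an AR(p) model X_t = c + sum_i phi_i X_{t-i} + eps_t, the
one-step-ahead conditional mean is
  E[X_{t+1} | X_t, ...] = c + sum_i phi_i X_{t+1-i}.
Substitute known values:
  E[X_{t+1} | ...] = (0.479) * (0)
                   = 0.0000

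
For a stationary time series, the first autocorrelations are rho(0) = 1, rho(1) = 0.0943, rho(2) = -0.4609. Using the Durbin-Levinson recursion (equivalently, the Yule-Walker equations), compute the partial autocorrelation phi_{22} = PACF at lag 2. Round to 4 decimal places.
\phi_{22} = -0.4740

The PACF at lag k is phi_{kk}, the last component of the solution
to the Yule-Walker system G_k phi = r_k where
  (G_k)_{ij} = rho(|i - j|), (r_k)_i = rho(i), i,j = 1..k.
Equivalently, Durbin-Levinson gives phi_{kk} iteratively:
  phi_{11} = rho(1)
  phi_{kk} = [rho(k) - sum_{j=1..k-1} phi_{k-1,j} rho(k-j)]
            / [1 - sum_{j=1..k-1} phi_{k-1,j} rho(j)],
  phi_{k,j} = phi_{k-1,j} - phi_{kk} phi_{k-1,k-j},  j = 1..k-1.
Step k = 1:
  phi_11 = rho(1) = 0.0943.
Step k = 2:
  phi_22 = [rho(2) - phi_11 rho(1)] / [1 - phi_11 rho(1)] = [-0.4609 - (0.0943)(0.0943)] / [1 - (0.0943)(0.0943)]
         = -0.46979249 / 0.99110751 = -0.474.
Therefore phi_{22} = -0.4740.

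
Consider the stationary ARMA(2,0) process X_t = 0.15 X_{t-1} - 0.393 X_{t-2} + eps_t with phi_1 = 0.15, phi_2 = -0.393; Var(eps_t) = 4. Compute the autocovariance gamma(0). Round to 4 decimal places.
\gamma(0) = 4.7861

Multiply the model equation by X_{t-k} and take expectations. With theta_0 = psi_0 = 1 and psi_j the MA(infinity) weights, this gives
  gamma(k) - sum_i phi_i gamma(k-i) = c_k,
  c_k = sigma^2 * sum_{j=k..q} theta_j psi_{j-k}   (c_k = 0 for k > q),
using gamma(-m) = gamma(m).
Pure AR (q = 0): c_0 = sigma^2 = 4, c_k = 0 for k >= 1.
Equations for k = 0, 1, 2 (AR order 2, c_2 = 0):
  (E0) gamma(0) = phi_1 gamma(1) + phi_2 gamma(2) + c_0
  (E1) gamma(1) = phi_1 gamma(0) + phi_2 gamma(1) + c_1
  (E2) gamma(2) = phi_1 gamma(1) + phi_2 gamma(0)
From (E1): gamma(1) = A gamma(0) + B with
  A = phi_1 / (1 - phi_2) = 0.15 / 1.393 = 0.107681,   B = c_1 / (1 - phi_2) = 0 / 1.393 = 0.
Insert (E2) into (E0): gamma(0) (1 - phi_2^2) = phi_1 (1 + phi_2) gamma(1) + c_0.
  phi_1 (1 + phi_2) = (0.15)(0.607) = 0.09105,   1 - phi_2^2 = 0.845551.
Replace gamma(1) by A gamma(0) + B and collect gamma(0):
  gamma(0) [0.845551 - (0.09105)(0.107681)] = c_0 = 4
  gamma(0) * 0.835747 = 4
  gamma(0) = 4 / 0.835747 = 4.78614.
Therefore gamma(0) = 4.7861 (to 4 decimal places).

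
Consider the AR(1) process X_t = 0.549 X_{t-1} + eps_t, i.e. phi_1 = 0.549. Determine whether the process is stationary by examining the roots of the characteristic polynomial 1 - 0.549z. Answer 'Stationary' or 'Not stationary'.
\text{Stationary}

The AR(p) characteristic polynomial is P(z) = 1 - 0.549z.
Stationarity requires all roots to lie outside the unit circle, i.e. |z| > 1 for every root.
This is linear in z: 1 + (-0.549) z = 0  =>  z = -1/(-0.549) = 1.821494,  |z| = 1.821494.
Moduli of all roots: 1.8215.
All moduli strictly greater than 1? Yes.
Verdict: Stationary.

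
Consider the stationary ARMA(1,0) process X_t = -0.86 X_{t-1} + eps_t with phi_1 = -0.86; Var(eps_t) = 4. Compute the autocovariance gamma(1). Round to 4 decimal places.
\gamma(1) = -13.2104

Multiply the model equation by X_{t-k} and take expectations. With theta_0 = psi_0 = 1 and psi_j the MA(infinity) weights, this gives
  gamma(k) - sum_i phi_i gamma(k-i) = c_k,
  c_k = sigma^2 * sum_{j=k..q} theta_j psi_{j-k}   (c_k = 0 for k > q),
using gamma(-m) = gamma(m).
Pure AR (q = 0): c_0 = sigma^2 = 4, c_k = 0 for k >= 1.
Equations for k = 0 and k = 1 (AR order 1):
  gamma(0) = phi_1 gamma(1) + c_0
  gamma(1) = phi_1 gamma(0) + c_1
Substituting the second into the first: gamma(0) (1 - phi_1^2) = c_0 + phi_1 c_1, so
  gamma(0) = c_0 / (1 - phi_1^2) = 4 / (1 - (-0.86)^2) = 4 / 0.2604 = 15.360983.
  gamma(1) = phi_1 gamma(0) = (-0.86)(15.360983) = -13.210445.
Therefore gamma(1) = -13.2104 (to 4 decimal places).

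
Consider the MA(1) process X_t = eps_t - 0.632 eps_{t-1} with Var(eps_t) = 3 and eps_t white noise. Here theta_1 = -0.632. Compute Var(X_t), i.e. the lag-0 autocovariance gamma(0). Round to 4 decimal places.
\gamma(0) = 4.1983

For an MA(q) process X_t = eps_t + sum_i theta_i eps_{t-i} with
Var(eps_t) = sigma^2, the variance is
  gamma(0) = sigma^2 * (1 + sum_i theta_i^2).
  sum_i theta_i^2 = (-0.632)^2 = 0.399424.
  gamma(0) = 3 * (1 + 0.399424) = 3 * 1.399424 = 4.198272, which rounds to 4.1983.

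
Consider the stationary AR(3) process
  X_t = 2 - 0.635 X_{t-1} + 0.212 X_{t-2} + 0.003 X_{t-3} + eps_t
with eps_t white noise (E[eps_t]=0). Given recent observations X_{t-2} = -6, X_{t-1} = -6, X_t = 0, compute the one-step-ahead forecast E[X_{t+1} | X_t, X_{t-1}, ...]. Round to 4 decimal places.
E[X_{t+1} \mid \mathcal F_t] = 0.7100

For an AR(p) model X_t = c + sum_i phi_i X_{t-i} + eps_t, the
one-step-ahead conditional mean is
  E[X_{t+1} | X_t, ...] = c + sum_i phi_i X_{t+1-i}.
Substitute known values:
  E[X_{t+1} | ...] = 2 + (-0.635) * (0) + (0.212) * (-6) + (0.003) * (-6)
                   = 0.7100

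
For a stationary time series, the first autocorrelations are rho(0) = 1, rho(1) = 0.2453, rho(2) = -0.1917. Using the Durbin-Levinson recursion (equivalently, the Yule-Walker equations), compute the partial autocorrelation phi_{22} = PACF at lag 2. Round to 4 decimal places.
\phi_{22} = -0.2680

The PACF at lag k is phi_{kk}, the last component of the solution
to the Yule-Walker system G_k phi = r_k where
  (G_k)_{ij} = rho(|i - j|), (r_k)_i = rho(i), i,j = 1..k.
Equivalently, Durbin-Levinson gives phi_{kk} iteratively:
  phi_{11} = rho(1)
  phi_{kk} = [rho(k) - sum_{j=1..k-1} phi_{k-1,j} rho(k-j)]
            / [1 - sum_{j=1..k-1} phi_{k-1,j} rho(j)],
  phi_{k,j} = phi_{k-1,j} - phi_{kk} phi_{k-1,k-j},  j = 1..k-1.
Step k = 1:
  phi_11 = rho(1) = 0.2453.
Step k = 2:
  phi_22 = [rho(2) - phi_11 rho(1)] / [1 - phi_11 rho(1)] = [-0.1917 - (0.2453)(0.2453)] / [1 - (0.2453)(0.2453)]
         = -0.25187209 / 0.93982791 = -0.268.
Therefore phi_{22} = -0.2680.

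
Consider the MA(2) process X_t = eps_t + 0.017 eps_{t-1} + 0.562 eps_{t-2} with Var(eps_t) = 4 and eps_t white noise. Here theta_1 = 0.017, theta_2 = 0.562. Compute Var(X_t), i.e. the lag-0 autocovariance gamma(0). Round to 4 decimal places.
\gamma(0) = 5.2645

For an MA(q) process X_t = eps_t + sum_i theta_i eps_{t-i} with
Var(eps_t) = sigma^2, the variance is
  gamma(0) = sigma^2 * (1 + sum_i theta_i^2).
  sum_i theta_i^2 = (0.017)^2 + (0.562)^2 = 0.000289 + 0.315844 = 0.316133.
  gamma(0) = 4 * (1 + 0.316133) = 4 * 1.316133 = 5.264532, which rounds to 5.2645.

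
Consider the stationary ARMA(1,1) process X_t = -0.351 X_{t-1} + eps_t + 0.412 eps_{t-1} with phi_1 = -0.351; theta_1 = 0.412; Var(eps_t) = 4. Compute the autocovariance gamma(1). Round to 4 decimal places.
\gamma(1) = 0.2380

Multiply the model equation by X_{t-k} and take expectations. With theta_0 = psi_0 = 1 and psi_j the MA(infinity) weights, this gives
  gamma(k) - sum_i phi_i gamma(k-i) = c_k,
  c_k = sigma^2 * sum_{j=k..q} theta_j psi_{j-k}   (c_k = 0 for k > q),
using gamma(-m) = gamma(m).
psi-weights needed (psi_j = theta_j + sum_i phi_i psi_{j-i}):
  psi_1 = theta_1 + phi_1 = 0.412 + (-0.351) = 0.061
Right-hand sides:
  c_0 = sigma^2 (1 + theta_1 psi_1) = 4 * (1 + (0.412)(0.061)) = 4 * 1.025132 = 4.100528
  c_1 = sigma^2 theta_1 = 4 * (0.412) = 1.648
  c_2 = 0
Equations for k = 0 and k = 1 (AR order 1):
  gamma(0) = phi_1 gamma(1) + c_0
  gamma(1) = phi_1 gamma(0) + c_1
Substituting the second into the first: gamma(0) (1 - phi_1^2) = c_0 + phi_1 c_1, so
  gamma(0) = (c_0 + phi_1 c_1) / (1 - phi_1^2) = (4.100528 + (-0.351)(1.648)) / (1 - (-0.351)^2) = 3.52208 / 0.876799 = 4.016975.
  gamma(1) = phi_1 gamma(0) + c_1 = (-0.351)(4.016975) + (1.648) = 0.238042.
Therefore gamma(1) = 0.2380 (to 4 decimal places).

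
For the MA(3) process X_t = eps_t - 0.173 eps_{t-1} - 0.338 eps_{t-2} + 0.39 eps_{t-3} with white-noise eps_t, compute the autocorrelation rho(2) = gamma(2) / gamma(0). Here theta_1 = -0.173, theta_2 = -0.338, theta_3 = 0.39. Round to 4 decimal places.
\rho(2) = -0.3128

For an MA(q) process with theta_0 = 1, the autocovariance is
  gamma(k) = sigma^2 * sum_{i=0..q-k} theta_i * theta_{i+k},
and rho(k) = gamma(k) / gamma(0). Sigma^2 cancels.
  numerator   = (1)*(-0.338) + (-0.173)*(0.39) = -0.40547.
  denominator = (1)^2 + (-0.173)^2 + (-0.338)^2 + (0.39)^2 = 1.296273.
  rho(2) = -0.40547 / 1.296273 = -0.3128.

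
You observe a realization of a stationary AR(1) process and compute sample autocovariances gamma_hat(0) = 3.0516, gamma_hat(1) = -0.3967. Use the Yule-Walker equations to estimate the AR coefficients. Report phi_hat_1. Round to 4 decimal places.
\hat\phi_{1} = -0.1300

The Yule-Walker equations for an AR(p) process read, in matrix form,
  Gamma_p phi = r_p,   with   (Gamma_p)_{ij} = gamma(|i - j|),
                       (r_p)_i = gamma(i),   i,j = 1..p.
Substitute the sample gammas (Toeplitz matrix and right-hand side of size 1):
  Gamma_p = [[3.0516]]
  r_p     = [-0.3967]
With p = 1 this is the single equation gamma(0) phi_1 = gamma(1):
  phi_hat_1 = gamma(1) / gamma(0) = -0.3967 / 3.0516 = -0.1300.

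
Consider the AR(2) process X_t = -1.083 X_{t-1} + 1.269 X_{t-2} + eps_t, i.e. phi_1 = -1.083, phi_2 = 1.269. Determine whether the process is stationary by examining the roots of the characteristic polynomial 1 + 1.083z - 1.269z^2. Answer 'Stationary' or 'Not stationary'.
\text{Not stationary}

The AR(p) characteristic polynomial is P(z) = 1 + 1.083z - 1.269z^2.
Stationarity requires all roots to lie outside the unit circle, i.e. |z| > 1 for every root.
Set 1 + (1.083) z + (-1.269) z^2 = 0, i.e. a z^2 + b z + c = 0 with a = -1.269, b = 1.083, c = 1.
Discriminant D = b^2 - 4ac = (1.083)^2 - 4*(-1.269)*1 = 1.172889 - (-5.076) = 6.248889.
D >= 0, so the roots are real: z = (-b +/- sqrt(D)) / (2a) = (-1.083 +/- 2.499778) / (-2.538).
  z_1 = (-1.083 + 2.499778) / (-2.538) = -0.5582,   |z_1| = 0.5582.
  z_2 = (-1.083 - 2.499778) / (-2.538) = 1.4117,   |z_2| = 1.4117.
Moduli of all roots: 0.5582, 1.4117.
All moduli strictly greater than 1? No.
Verdict: Not stationary.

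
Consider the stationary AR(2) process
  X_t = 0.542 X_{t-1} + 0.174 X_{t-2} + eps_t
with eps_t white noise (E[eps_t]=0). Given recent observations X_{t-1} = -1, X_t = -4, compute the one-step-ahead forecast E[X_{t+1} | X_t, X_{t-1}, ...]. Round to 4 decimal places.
E[X_{t+1} \mid \mathcal F_t] = -2.3420

For an AR(p) model X_t = c + sum_i phi_i X_{t-i} + eps_t, the
one-step-ahead conditional mean is
  E[X_{t+1} | X_t, ...] = c + sum_i phi_i X_{t+1-i}.
Substitute known values:
  E[X_{t+1} | ...] = (0.542) * (-4) + (0.174) * (-1)
                   = -2.3420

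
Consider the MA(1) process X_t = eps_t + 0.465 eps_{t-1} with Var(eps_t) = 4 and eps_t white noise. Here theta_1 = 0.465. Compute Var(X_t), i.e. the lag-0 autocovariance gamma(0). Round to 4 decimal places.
\gamma(0) = 4.8649

For an MA(q) process X_t = eps_t + sum_i theta_i eps_{t-i} with
Var(eps_t) = sigma^2, the variance is
  gamma(0) = sigma^2 * (1 + sum_i theta_i^2).
  sum_i theta_i^2 = (0.465)^2 = 0.216225.
  gamma(0) = 4 * (1 + 0.216225) = 4 * 1.216225 = 4.8649.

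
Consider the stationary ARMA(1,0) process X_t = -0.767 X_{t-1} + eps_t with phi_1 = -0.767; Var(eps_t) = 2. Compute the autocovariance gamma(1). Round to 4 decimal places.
\gamma(1) = -3.7259

Multiply the model equation by X_{t-k} and take expectations. With theta_0 = psi_0 = 1 and psi_j the MA(infinity) weights, this gives
  gamma(k) - sum_i phi_i gamma(k-i) = c_k,
  c_k = sigma^2 * sum_{j=k..q} theta_j psi_{j-k}   (c_k = 0 for k > q),
using gamma(-m) = gamma(m).
Pure AR (q = 0): c_0 = sigma^2 = 2, c_k = 0 for k >= 1.
Equations for k = 0 and k = 1 (AR order 1):
  gamma(0) = phi_1 gamma(1) + c_0
  gamma(1) = phi_1 gamma(0) + c_1
Substituting the second into the first: gamma(0) (1 - phi_1^2) = c_0 + phi_1 c_1, so
  gamma(0) = c_0 / (1 - phi_1^2) = 2 / (1 - (-0.767)^2) = 2 / 0.411711 = 4.857776.
  gamma(1) = phi_1 gamma(0) = (-0.767)(4.857776) = -3.725915.
Therefore gamma(1) = -3.7259 (to 4 decimal places).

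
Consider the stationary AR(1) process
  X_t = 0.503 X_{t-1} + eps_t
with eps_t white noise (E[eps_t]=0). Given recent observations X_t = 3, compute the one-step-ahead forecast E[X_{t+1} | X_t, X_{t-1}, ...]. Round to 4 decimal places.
E[X_{t+1} \mid \mathcal F_t] = 1.5090

For an AR(p) model X_t = c + sum_i phi_i X_{t-i} + eps_t, the
one-step-ahead conditional mean is
  E[X_{t+1} | X_t, ...] = c + sum_i phi_i X_{t+1-i}.
Substitute known values:
  E[X_{t+1} | ...] = (0.503) * (3)
                   = 1.5090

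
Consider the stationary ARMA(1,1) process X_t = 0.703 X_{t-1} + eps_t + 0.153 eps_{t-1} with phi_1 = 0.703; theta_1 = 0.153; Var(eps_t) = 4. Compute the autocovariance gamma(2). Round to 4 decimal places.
\gamma(2) = 5.2709

Multiply the model equation by X_{t-k} and take expectations. With theta_0 = psi_0 = 1 and psi_j the MA(infinity) weights, this gives
  gamma(k) - sum_i phi_i gamma(k-i) = c_k,
  c_k = sigma^2 * sum_{j=k..q} theta_j psi_{j-k}   (c_k = 0 for k > q),
using gamma(-m) = gamma(m).
psi-weights needed (psi_j = theta_j + sum_i phi_i psi_{j-i}):
  psi_1 = theta_1 + phi_1 = 0.153 + (0.703) = 0.856
Right-hand sides:
  c_0 = sigma^2 (1 + theta_1 psi_1) = 4 * (1 + (0.153)(0.856)) = 4 * 1.130968 = 4.523872
  c_1 = sigma^2 theta_1 = 4 * (0.153) = 0.612
  c_2 = 0
Equations for k = 0 and k = 1 (AR order 1):
  gamma(0) = phi_1 gamma(1) + c_0
  gamma(1) = phi_1 gamma(0) + c_1
Substituting the second into the first: gamma(0) (1 - phi_1^2) = c_0 + phi_1 c_1, so
  gamma(0) = (c_0 + phi_1 c_1) / (1 - phi_1^2) = (4.523872 + (0.703)(0.612)) / (1 - (0.703)^2) = 4.954108 / 0.505791 = 9.794773.
  gamma(1) = phi_1 gamma(0) + c_1 = (0.703)(9.794773) + (0.612) = 7.497725.
For k = 2 (> q): gamma(2) = phi_1 gamma(1) = (0.703)(7.497725) = 5.270901.
Therefore gamma(2) = 5.2709 (to 4 decimal places).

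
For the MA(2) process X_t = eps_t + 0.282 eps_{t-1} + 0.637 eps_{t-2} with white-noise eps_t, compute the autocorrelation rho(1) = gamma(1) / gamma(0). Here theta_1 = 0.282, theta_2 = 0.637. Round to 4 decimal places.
\rho(1) = 0.3108

For an MA(q) process with theta_0 = 1, the autocovariance is
  gamma(k) = sigma^2 * sum_{i=0..q-k} theta_i * theta_{i+k},
and rho(k) = gamma(k) / gamma(0). Sigma^2 cancels.
  numerator   = (1)*(0.282) + (0.282)*(0.637) = 0.461634.
  denominator = (1)^2 + (0.282)^2 + (0.637)^2 = 1.485293.
  rho(1) = 0.461634 / 1.485293 = 0.3108.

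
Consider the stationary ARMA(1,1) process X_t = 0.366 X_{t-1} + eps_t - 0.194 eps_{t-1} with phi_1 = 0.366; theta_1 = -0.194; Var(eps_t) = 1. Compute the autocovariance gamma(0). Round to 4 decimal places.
\gamma(0) = 1.0342

Multiply the model equation by X_{t-k} and take expectations. With theta_0 = psi_0 = 1 and psi_j the MA(infinity) weights, this gives
  gamma(k) - sum_i phi_i gamma(k-i) = c_k,
  c_k = sigma^2 * sum_{j=k..q} theta_j psi_{j-k}   (c_k = 0 for k > q),
using gamma(-m) = gamma(m).
psi-weights needed (psi_j = theta_j + sum_i phi_i psi_{j-i}):
  psi_1 = theta_1 + phi_1 = -0.194 + (0.366) = 0.172
Right-hand sides:
  c_0 = sigma^2 (1 + theta_1 psi_1) = 1 * (1 + (-0.194)(0.172)) = 1 * 0.966632 = 0.966632
  c_1 = sigma^2 theta_1 = 1 * (-0.194) = -0.194
  c_2 = 0
Equations for k = 0 and k = 1 (AR order 1):
  gamma(0) = phi_1 gamma(1) + c_0
  gamma(1) = phi_1 gamma(0) + c_1
Substituting the second into the first: gamma(0) (1 - phi_1^2) = c_0 + phi_1 c_1, so
  gamma(0) = (c_0 + phi_1 c_1) / (1 - phi_1^2) = (0.966632 + (0.366)(-0.194)) / (1 - (0.366)^2) = 0.895628 / 0.866044 = 1.03416.
Therefore gamma(0) = 1.0342 (to 4 decimal places).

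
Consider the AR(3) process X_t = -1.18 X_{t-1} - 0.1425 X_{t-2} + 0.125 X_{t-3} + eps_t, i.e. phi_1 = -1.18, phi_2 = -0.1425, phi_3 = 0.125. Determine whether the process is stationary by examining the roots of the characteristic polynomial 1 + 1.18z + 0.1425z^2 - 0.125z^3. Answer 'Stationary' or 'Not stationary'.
\text{Stationary}

The AR(p) characteristic polynomial is P(z) = 1 + 1.18z + 0.1425z^2 - 0.125z^3.
Stationarity requires all roots to lie outside the unit circle, i.e. |z| > 1 for every root.
Degree 3: look for a simple real root z0 first, then factor out (1 - z/z0) and solve the remaining quadratic.
Testing z0 = 4: P(4) = 1 + (1.18)(4) + (0.1425)(4)^2 + (-0.125)(4)^3
  = 1 + (4.72) + (2.28) + (-8) = 0.  So z_0 = 4 is a root, |z_0| = 4.
Divide out the factor (1 - 0.25 z) = (1 - z/z0) (since 1/z0 = 0.25):
  P(z) = (1 - 0.25 z)(1 + (1.43) z + (0.5) z^2)
  [check: z-coef 1.43 - (0.25) = 1.18; z^2-coef 0.5 - (0.25)(1.43) = 0.1425; z^3-coef -(0.25)(0.5) = -0.125.]
Remaining roots from the quadratic factor 1 + (1.43) z + (0.5) z^2:
  Set 1 + (1.43) z + (0.5) z^2 = 0, i.e. a z^2 + b z + c = 0 with a = 0.5, b = 1.43, c = 1.
  Discriminant D = b^2 - 4ac = (1.43)^2 - 4*(0.5)*1 = 2.0449 - (2) = 0.0449.
  D >= 0, so the roots are real: z = (-b +/- sqrt(D)) / (2a) = (-1.43 +/- 0.211896) / (1).
    z_1 = (-1.43 + 0.211896) / (1) = -1.2181,   |z_1| = 1.2181.
    z_2 = (-1.43 - 0.211896) / (1) = -1.6419,   |z_2| = 1.6419.
Moduli of all roots: 4.0000, 1.2181, 1.6419.
All moduli strictly greater than 1? Yes.
Verdict: Stationary.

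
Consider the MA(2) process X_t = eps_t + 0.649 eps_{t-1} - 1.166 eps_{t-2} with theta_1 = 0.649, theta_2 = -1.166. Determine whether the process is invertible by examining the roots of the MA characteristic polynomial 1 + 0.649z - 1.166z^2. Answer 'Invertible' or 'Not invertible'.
\text{Not invertible}

The MA(q) characteristic polynomial is P(z) = 1 + 0.649z - 1.166z^2.
Invertibility requires all roots to lie outside the unit circle, i.e. |z| > 1 for every root.
Set 1 + (0.649) z + (-1.166) z^2 = 0, i.e. a z^2 + b z + c = 0 with a = -1.166, b = 0.649, c = 1.
Discriminant D = b^2 - 4ac = (0.649)^2 - 4*(-1.166)*1 = 0.421201 - (-4.664) = 5.085201.
D >= 0, so the roots are real: z = (-b +/- sqrt(D)) / (2a) = (-0.649 +/- 2.255039) / (-2.332).
  z_1 = (-0.649 + 2.255039) / (-2.332) = -0.6887,   |z_1| = 0.6887.
  z_2 = (-0.649 - 2.255039) / (-2.332) = 1.2453,   |z_2| = 1.2453.
Moduli of all roots: 0.6887, 1.2453.
All moduli strictly greater than 1? No.
Verdict: Not invertible.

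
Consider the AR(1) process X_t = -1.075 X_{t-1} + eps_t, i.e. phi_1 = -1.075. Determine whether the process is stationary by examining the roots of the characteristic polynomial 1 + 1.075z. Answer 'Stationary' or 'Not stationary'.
\text{Not stationary}

The AR(p) characteristic polynomial is P(z) = 1 + 1.075z.
Stationarity requires all roots to lie outside the unit circle, i.e. |z| > 1 for every root.
This is linear in z: 1 + (1.075) z = 0  =>  z = -1/(1.075) = -0.930233,  |z| = 0.930233.
Moduli of all roots: 0.9302.
All moduli strictly greater than 1? No.
Verdict: Not stationary.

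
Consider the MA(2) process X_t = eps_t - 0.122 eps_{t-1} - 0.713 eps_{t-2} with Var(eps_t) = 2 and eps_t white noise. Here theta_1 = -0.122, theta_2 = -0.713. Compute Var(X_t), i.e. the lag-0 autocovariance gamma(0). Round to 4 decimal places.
\gamma(0) = 3.0465

For an MA(q) process X_t = eps_t + sum_i theta_i eps_{t-i} with
Var(eps_t) = sigma^2, the variance is
  gamma(0) = sigma^2 * (1 + sum_i theta_i^2).
  sum_i theta_i^2 = (-0.122)^2 + (-0.713)^2 = 0.014884 + 0.508369 = 0.523253.
  gamma(0) = 2 * (1 + 0.523253) = 2 * 1.523253 = 3.046506, which rounds to 3.0465.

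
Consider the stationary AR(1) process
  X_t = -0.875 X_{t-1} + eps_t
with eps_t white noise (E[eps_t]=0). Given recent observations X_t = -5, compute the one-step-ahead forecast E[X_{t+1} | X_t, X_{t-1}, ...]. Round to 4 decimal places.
E[X_{t+1} \mid \mathcal F_t] = 4.3750

For an AR(p) model X_t = c + sum_i phi_i X_{t-i} + eps_t, the
one-step-ahead conditional mean is
  E[X_{t+1} | X_t, ...] = c + sum_i phi_i X_{t+1-i}.
Substitute known values:
  E[X_{t+1} | ...] = (-0.875) * (-5)
                   = 4.3750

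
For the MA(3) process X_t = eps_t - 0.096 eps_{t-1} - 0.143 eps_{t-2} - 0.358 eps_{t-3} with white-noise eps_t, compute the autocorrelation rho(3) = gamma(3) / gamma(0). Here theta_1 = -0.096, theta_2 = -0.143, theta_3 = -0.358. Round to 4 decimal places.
\rho(3) = -0.3092

For an MA(q) process with theta_0 = 1, the autocovariance is
  gamma(k) = sigma^2 * sum_{i=0..q-k} theta_i * theta_{i+k},
and rho(k) = gamma(k) / gamma(0). Sigma^2 cancels.
  numerator   = (1)*(-0.358) = -0.358.
  denominator = (1)^2 + (-0.096)^2 + (-0.143)^2 + (-0.358)^2 = 1.157829.
  rho(3) = -0.358 / 1.157829 = -0.3092.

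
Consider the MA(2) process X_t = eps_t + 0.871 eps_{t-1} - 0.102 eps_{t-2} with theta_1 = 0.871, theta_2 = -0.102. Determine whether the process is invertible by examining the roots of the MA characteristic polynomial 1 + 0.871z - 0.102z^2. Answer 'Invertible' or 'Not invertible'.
\text{Invertible}

The MA(q) characteristic polynomial is P(z) = 1 + 0.871z - 0.102z^2.
Invertibility requires all roots to lie outside the unit circle, i.e. |z| > 1 for every root.
Set 1 + (0.871) z + (-0.102) z^2 = 0, i.e. a z^2 + b z + c = 0 with a = -0.102, b = 0.871, c = 1.
Discriminant D = b^2 - 4ac = (0.871)^2 - 4*(-0.102)*1 = 0.758641 - (-0.408) = 1.166641.
D >= 0, so the roots are real: z = (-b +/- sqrt(D)) / (2a) = (-0.871 +/- 1.080112) / (-0.204).
  z_1 = (-0.871 + 1.080112) / (-0.204) = -1.0251,   |z_1| = 1.0251.
  z_2 = (-0.871 - 1.080112) / (-0.204) = 9.5643,   |z_2| = 9.5643.
Moduli of all roots: 1.0251, 9.5643.
All moduli strictly greater than 1? Yes.
Verdict: Invertible.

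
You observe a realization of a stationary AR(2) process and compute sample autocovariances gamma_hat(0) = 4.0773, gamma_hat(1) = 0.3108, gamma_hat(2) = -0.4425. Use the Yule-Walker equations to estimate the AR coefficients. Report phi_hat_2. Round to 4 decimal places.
\hat\phi_{2} = -0.1150

The Yule-Walker equations for an AR(p) process read, in matrix form,
  Gamma_p phi = r_p,   with   (Gamma_p)_{ij} = gamma(|i - j|),
                       (r_p)_i = gamma(i),   i,j = 1..p.
Substitute the sample gammas (Toeplitz matrix and right-hand side of size 2):
  Gamma_p = [[4.0773, 0.3108], [0.3108, 4.0773]]
  r_p     = [0.3108, -0.4425]
Written out:
  4.0773 phi_1 + 0.3108 phi_2 = 0.3108
  0.3108 phi_1 + 4.0773 phi_2 = -0.4425
Solve by Cramer's rule:
  det = gamma(0)^2 - gamma(1)^2 = (4.0773)^2 - (0.3108)^2 = 16.62437529 - 0.09659664 = 16.52777865
  phi_hat_1 = [gamma(1) gamma(0) - gamma(1) gamma(2)] / det = [(0.3108)(4.0773) - (0.3108)(-0.4425)] / 16.52777865 = 1.40475384 / 16.52777865 = 0.085
  phi_hat_2 = [gamma(0) gamma(2) - gamma(1)^2] / det = [(4.0773)(-0.4425) - (0.3108)^2] / 16.52777865 = -1.90080189 / 16.52777865 = -0.115
So phi_hat = [0.0850, -0.1150].
Therefore phi_hat_2 = -0.1150.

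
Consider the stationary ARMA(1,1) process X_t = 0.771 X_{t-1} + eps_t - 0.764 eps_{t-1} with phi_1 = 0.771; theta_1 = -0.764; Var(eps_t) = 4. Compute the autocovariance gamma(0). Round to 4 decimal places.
\gamma(0) = 4.0005

Multiply the model equation by X_{t-k} and take expectations. With theta_0 = psi_0 = 1 and psi_j the MA(infinity) weights, this gives
  gamma(k) - sum_i phi_i gamma(k-i) = c_k,
  c_k = sigma^2 * sum_{j=k..q} theta_j psi_{j-k}   (c_k = 0 for k > q),
using gamma(-m) = gamma(m).
psi-weights needed (psi_j = theta_j + sum_i phi_i psi_{j-i}):
  psi_1 = theta_1 + phi_1 = -0.764 + (0.771) = 0.007
Right-hand sides:
  c_0 = sigma^2 (1 + theta_1 psi_1) = 4 * (1 + (-0.764)(0.007)) = 4 * 0.994652 = 3.978608
  c_1 = sigma^2 theta_1 = 4 * (-0.764) = -3.056
  c_2 = 0
Equations for k = 0 and k = 1 (AR order 1):
  gamma(0) = phi_1 gamma(1) + c_0
  gamma(1) = phi_1 gamma(0) + c_1
Substituting the second into the first: gamma(0) (1 - phi_1^2) = c_0 + phi_1 c_1, so
  gamma(0) = (c_0 + phi_1 c_1) / (1 - phi_1^2) = (3.978608 + (0.771)(-3.056)) / (1 - (0.771)^2) = 1.622432 / 0.405559 = 4.000483.
Therefore gamma(0) = 4.0005 (to 4 decimal places).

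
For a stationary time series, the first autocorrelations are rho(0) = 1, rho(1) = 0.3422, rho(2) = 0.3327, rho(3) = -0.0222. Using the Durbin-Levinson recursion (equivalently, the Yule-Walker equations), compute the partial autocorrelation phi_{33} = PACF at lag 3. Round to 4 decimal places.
\phi_{33} = -0.2310

The PACF at lag k is phi_{kk}, the last component of the solution
to the Yule-Walker system G_k phi = r_k where
  (G_k)_{ij} = rho(|i - j|), (r_k)_i = rho(i), i,j = 1..k.
Equivalently, Durbin-Levinson gives phi_{kk} iteratively:
  phi_{11} = rho(1)
  phi_{kk} = [rho(k) - sum_{j=1..k-1} phi_{k-1,j} rho(k-j)]
            / [1 - sum_{j=1..k-1} phi_{k-1,j} rho(j)],
  phi_{k,j} = phi_{k-1,j} - phi_{kk} phi_{k-1,k-j},  j = 1..k-1.
Step k = 1:
  phi_11 = rho(1) = 0.3422.
Step k = 2:
  phi_22 = [rho(2) - phi_11 rho(1)] / [1 - phi_11 rho(1)] = [0.3327 - (0.3422)(0.3422)] / [1 - (0.3422)(0.3422)]
         = 0.21559916 / 0.88289916 = 0.244195.
  Update: phi_21 = phi_11 - phi_22 phi_11 = 0.3422 - (0.244195)(0.3422) = 0.258637.
Step k = 3:
  phi_33 = [rho(3) - phi_21 rho(2) - phi_22 rho(1)] / [1 - phi_21 rho(1) - phi_22 rho(2)]
    numerator   = -0.0222 - (0.258637)(0.3327) - (0.244195)(0.3422) = -0.19181178
    denominator = 1 - (0.258637)(0.3422) - (0.244195)(0.3327) = 0.83025102
  phi_33 = -0.19181178 / 0.83025102 = -0.231.
Therefore phi_{33} = -0.2310.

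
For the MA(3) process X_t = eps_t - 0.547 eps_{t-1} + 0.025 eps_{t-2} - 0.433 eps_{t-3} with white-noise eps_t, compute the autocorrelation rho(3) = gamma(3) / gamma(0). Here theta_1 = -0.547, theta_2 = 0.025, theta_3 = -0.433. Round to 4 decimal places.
\rho(3) = -0.2911

For an MA(q) process with theta_0 = 1, the autocovariance is
  gamma(k) = sigma^2 * sum_{i=0..q-k} theta_i * theta_{i+k},
and rho(k) = gamma(k) / gamma(0). Sigma^2 cancels.
  numerator   = (1)*(-0.433) = -0.433.
  denominator = (1)^2 + (-0.547)^2 + (0.025)^2 + (-0.433)^2 = 1.487323.
  rho(3) = -0.433 / 1.487323 = -0.2911.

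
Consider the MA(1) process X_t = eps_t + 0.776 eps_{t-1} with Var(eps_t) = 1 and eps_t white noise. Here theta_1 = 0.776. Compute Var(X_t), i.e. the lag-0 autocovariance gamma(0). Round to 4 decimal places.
\gamma(0) = 1.6022

For an MA(q) process X_t = eps_t + sum_i theta_i eps_{t-i} with
Var(eps_t) = sigma^2, the variance is
  gamma(0) = sigma^2 * (1 + sum_i theta_i^2).
  sum_i theta_i^2 = (0.776)^2 = 0.602176.
  gamma(0) = 1 * (1 + 0.602176) = 1 * 1.602176 = 1.602176, which rounds to 1.6022.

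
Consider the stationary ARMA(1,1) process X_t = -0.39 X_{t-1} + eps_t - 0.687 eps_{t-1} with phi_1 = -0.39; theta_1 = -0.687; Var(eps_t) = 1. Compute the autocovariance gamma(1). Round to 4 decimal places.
\gamma(1) = -1.6105

Multiply the model equation by X_{t-k} and take expectations. With theta_0 = psi_0 = 1 and psi_j the MA(infinity) weights, this gives
  gamma(k) - sum_i phi_i gamma(k-i) = c_k,
  c_k = sigma^2 * sum_{j=k..q} theta_j psi_{j-k}   (c_k = 0 for k > q),
using gamma(-m) = gamma(m).
psi-weights needed (psi_j = theta_j + sum_i phi_i psi_{j-i}):
  psi_1 = theta_1 + phi_1 = -0.687 + (-0.39) = -1.077
Right-hand sides:
  c_0 = sigma^2 (1 + theta_1 psi_1) = 1 * (1 + (-0.687)(-1.077)) = 1 * 1.739899 = 1.739899
  c_1 = sigma^2 theta_1 = 1 * (-0.687) = -0.687
  c_2 = 0
Equations for k = 0 and k = 1 (AR order 1):
  gamma(0) = phi_1 gamma(1) + c_0
  gamma(1) = phi_1 gamma(0) + c_1
Substituting the second into the first: gamma(0) (1 - phi_1^2) = c_0 + phi_1 c_1, so
  gamma(0) = (c_0 + phi_1 c_1) / (1 - phi_1^2) = (1.739899 + (-0.39)(-0.687)) / (1 - (-0.39)^2) = 2.007829 / 0.8479 = 2.368002.
  gamma(1) = phi_1 gamma(0) + c_1 = (-0.39)(2.368002) + (-0.687) = -1.610521.
Therefore gamma(1) = -1.6105 (to 4 decimal places).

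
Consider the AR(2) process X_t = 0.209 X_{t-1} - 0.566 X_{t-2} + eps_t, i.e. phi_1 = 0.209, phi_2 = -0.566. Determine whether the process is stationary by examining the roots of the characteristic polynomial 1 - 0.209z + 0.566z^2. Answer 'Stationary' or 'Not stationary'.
\text{Stationary}

The AR(p) characteristic polynomial is P(z) = 1 - 0.209z + 0.566z^2.
Stationarity requires all roots to lie outside the unit circle, i.e. |z| > 1 for every root.
Set 1 + (-0.209) z + (0.566) z^2 = 0, i.e. a z^2 + b z + c = 0 with a = 0.566, b = -0.209, c = 1.
Discriminant D = b^2 - 4ac = (-0.209)^2 - 4*(0.566)*1 = 0.043681 - (2.264) = -2.220319.
D < 0, so the roots are the complex-conjugate pair z = (-b +/- i sqrt(-D)) / (2a) = 0.1846 +/- 1.3163i.
For a conjugate pair |z|^2 = z * conj(z) = (product of roots) = c/a = 1/(0.566) = 1.766784, so |z| = sqrt(1.766784) = 1.3292 for both roots.
Moduli of all roots: 1.3292, 1.3292.
All moduli strictly greater than 1? Yes.
Verdict: Stationary.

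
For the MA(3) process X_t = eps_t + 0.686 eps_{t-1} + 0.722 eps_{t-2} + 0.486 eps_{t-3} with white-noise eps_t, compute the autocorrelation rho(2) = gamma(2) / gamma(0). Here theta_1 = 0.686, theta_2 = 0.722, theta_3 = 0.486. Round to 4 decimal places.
\rho(2) = 0.4737

For an MA(q) process with theta_0 = 1, the autocovariance is
  gamma(k) = sigma^2 * sum_{i=0..q-k} theta_i * theta_{i+k},
and rho(k) = gamma(k) / gamma(0). Sigma^2 cancels.
  numerator   = (1)*(0.722) + (0.686)*(0.486) = 1.055396.
  denominator = (1)^2 + (0.686)^2 + (0.722)^2 + (0.486)^2 = 2.228076.
  rho(2) = 1.055396 / 2.228076 = 0.4737.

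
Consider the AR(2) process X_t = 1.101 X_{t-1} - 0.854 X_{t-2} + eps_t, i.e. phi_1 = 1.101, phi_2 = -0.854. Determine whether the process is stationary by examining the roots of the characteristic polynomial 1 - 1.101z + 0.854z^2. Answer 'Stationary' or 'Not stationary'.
\text{Stationary}

The AR(p) characteristic polynomial is P(z) = 1 - 1.101z + 0.854z^2.
Stationarity requires all roots to lie outside the unit circle, i.e. |z| > 1 for every root.
Set 1 + (-1.101) z + (0.854) z^2 = 0, i.e. a z^2 + b z + c = 0 with a = 0.854, b = -1.101, c = 1.
Discriminant D = b^2 - 4ac = (-1.101)^2 - 4*(0.854)*1 = 1.212201 - (3.416) = -2.203799.
D < 0, so the roots are the complex-conjugate pair z = (-b +/- i sqrt(-D)) / (2a) = 0.6446 +/- 0.8692i.
For a conjugate pair |z|^2 = z * conj(z) = (product of roots) = c/a = 1/(0.854) = 1.17096, so |z| = sqrt(1.17096) = 1.0821 for both roots.
Moduli of all roots: 1.0821, 1.0821.
All moduli strictly greater than 1? Yes.
Verdict: Stationary.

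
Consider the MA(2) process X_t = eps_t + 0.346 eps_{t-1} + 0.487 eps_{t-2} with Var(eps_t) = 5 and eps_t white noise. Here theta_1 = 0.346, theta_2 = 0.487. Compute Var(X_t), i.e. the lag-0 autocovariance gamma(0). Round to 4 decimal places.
\gamma(0) = 6.7844

For an MA(q) process X_t = eps_t + sum_i theta_i eps_{t-i} with
Var(eps_t) = sigma^2, the variance is
  gamma(0) = sigma^2 * (1 + sum_i theta_i^2).
  sum_i theta_i^2 = (0.346)^2 + (0.487)^2 = 0.119716 + 0.237169 = 0.356885.
  gamma(0) = 5 * (1 + 0.356885) = 5 * 1.356885 = 6.784425, which rounds to 6.7844.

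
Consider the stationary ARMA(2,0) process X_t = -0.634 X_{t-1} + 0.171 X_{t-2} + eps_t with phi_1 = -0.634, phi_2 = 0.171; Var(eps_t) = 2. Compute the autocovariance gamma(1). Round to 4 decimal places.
\gamma(1) = -3.7956

Multiply the model equation by X_{t-k} and take expectations. With theta_0 = psi_0 = 1 and psi_j the MA(infinity) weights, this gives
  gamma(k) - sum_i phi_i gamma(k-i) = c_k,
  c_k = sigma^2 * sum_{j=k..q} theta_j psi_{j-k}   (c_k = 0 for k > q),
using gamma(-m) = gamma(m).
Pure AR (q = 0): c_0 = sigma^2 = 2, c_k = 0 for k >= 1.
Equations for k = 0, 1, 2 (AR order 2, c_2 = 0):
  (E0) gamma(0) = phi_1 gamma(1) + phi_2 gamma(2) + c_0
  (E1) gamma(1) = phi_1 gamma(0) + phi_2 gamma(1) + c_1
  (E2) gamma(2) = phi_1 gamma(1) + phi_2 gamma(0)
From (E1): gamma(1) = A gamma(0) + B with
  A = phi_1 / (1 - phi_2) = -0.634 / 0.829 = -0.764777,   B = c_1 / (1 - phi_2) = 0 / 0.829 = 0.
Insert (E2) into (E0): gamma(0) (1 - phi_2^2) = phi_1 (1 + phi_2) gamma(1) + c_0.
  phi_1 (1 + phi_2) = (-0.634)(1.171) = -0.742414,   1 - phi_2^2 = 0.970759.
Replace gamma(1) by A gamma(0) + B and collect gamma(0):
  gamma(0) [0.970759 - (-0.742414)(-0.764777)] = c_0 = 2
  gamma(0) * 0.402978 = 2
  gamma(0) = 2 / 0.402978 = 4.96305.
  gamma(1) = A gamma(0) = (-0.764777)(4.96305) = -3.795626.
Therefore gamma(1) = -3.7956 (to 4 decimal places).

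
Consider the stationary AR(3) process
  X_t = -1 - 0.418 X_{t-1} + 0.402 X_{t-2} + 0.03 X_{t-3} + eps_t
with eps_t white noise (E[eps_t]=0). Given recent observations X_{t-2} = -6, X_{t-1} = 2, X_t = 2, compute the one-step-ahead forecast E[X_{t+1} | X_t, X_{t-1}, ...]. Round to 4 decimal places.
E[X_{t+1} \mid \mathcal F_t] = -1.2120

For an AR(p) model X_t = c + sum_i phi_i X_{t-i} + eps_t, the
one-step-ahead conditional mean is
  E[X_{t+1} | X_t, ...] = c + sum_i phi_i X_{t+1-i}.
Substitute known values:
  E[X_{t+1} | ...] = -1 + (-0.418) * (2) + (0.402) * (2) + (0.03) * (-6)
                   = -1.2120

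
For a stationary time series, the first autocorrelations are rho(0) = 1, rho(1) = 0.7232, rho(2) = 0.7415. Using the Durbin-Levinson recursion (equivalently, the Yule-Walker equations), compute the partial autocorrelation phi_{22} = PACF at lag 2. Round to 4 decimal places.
\phi_{22} = 0.4581

The PACF at lag k is phi_{kk}, the last component of the solution
to the Yule-Walker system G_k phi = r_k where
  (G_k)_{ij} = rho(|i - j|), (r_k)_i = rho(i), i,j = 1..k.
Equivalently, Durbin-Levinson gives phi_{kk} iteratively:
  phi_{11} = rho(1)
  phi_{kk} = [rho(k) - sum_{j=1..k-1} phi_{k-1,j} rho(k-j)]
            / [1 - sum_{j=1..k-1} phi_{k-1,j} rho(j)],
  phi_{k,j} = phi_{k-1,j} - phi_{kk} phi_{k-1,k-j},  j = 1..k-1.
Step k = 1:
  phi_11 = rho(1) = 0.7232.
Step k = 2:
  phi_22 = [rho(2) - phi_11 rho(1)] / [1 - phi_11 rho(1)] = [0.7415 - (0.7232)(0.7232)] / [1 - (0.7232)(0.7232)]
         = 0.21848176 / 0.47698176 = 0.4581.
Therefore phi_{22} = 0.4581.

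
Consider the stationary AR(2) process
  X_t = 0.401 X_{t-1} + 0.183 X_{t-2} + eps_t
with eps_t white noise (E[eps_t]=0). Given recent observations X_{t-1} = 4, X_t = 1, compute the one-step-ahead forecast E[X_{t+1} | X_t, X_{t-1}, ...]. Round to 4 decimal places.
E[X_{t+1} \mid \mathcal F_t] = 1.1330

For an AR(p) model X_t = c + sum_i phi_i X_{t-i} + eps_t, the
one-step-ahead conditional mean is
  E[X_{t+1} | X_t, ...] = c + sum_i phi_i X_{t+1-i}.
Substitute known values:
  E[X_{t+1} | ...] = (0.401) * (1) + (0.183) * (4)
                   = 1.1330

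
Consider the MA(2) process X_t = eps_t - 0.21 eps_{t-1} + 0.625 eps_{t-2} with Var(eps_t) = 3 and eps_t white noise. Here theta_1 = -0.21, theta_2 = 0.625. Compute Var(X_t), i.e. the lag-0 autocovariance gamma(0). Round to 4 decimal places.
\gamma(0) = 4.3042

For an MA(q) process X_t = eps_t + sum_i theta_i eps_{t-i} with
Var(eps_t) = sigma^2, the variance is
  gamma(0) = sigma^2 * (1 + sum_i theta_i^2).
  sum_i theta_i^2 = (-0.21)^2 + (0.625)^2 = 0.0441 + 0.390625 = 0.434725.
  gamma(0) = 3 * (1 + 0.434725) = 3 * 1.434725 = 4.304175, which rounds to 4.3042.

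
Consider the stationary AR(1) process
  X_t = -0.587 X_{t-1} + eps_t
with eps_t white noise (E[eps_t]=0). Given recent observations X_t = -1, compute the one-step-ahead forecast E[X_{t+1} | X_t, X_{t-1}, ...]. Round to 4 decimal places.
E[X_{t+1} \mid \mathcal F_t] = 0.5870

For an AR(p) model X_t = c + sum_i phi_i X_{t-i} + eps_t, the
one-step-ahead conditional mean is
  E[X_{t+1} | X_t, ...] = c + sum_i phi_i X_{t+1-i}.
Substitute known values:
  E[X_{t+1} | ...] = (-0.587) * (-1)
                   = 0.5870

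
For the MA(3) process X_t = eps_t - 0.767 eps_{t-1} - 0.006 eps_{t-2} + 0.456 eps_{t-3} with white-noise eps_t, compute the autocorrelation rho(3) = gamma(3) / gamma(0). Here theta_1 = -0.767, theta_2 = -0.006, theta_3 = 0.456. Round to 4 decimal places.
\rho(3) = 0.2539

For an MA(q) process with theta_0 = 1, the autocovariance is
  gamma(k) = sigma^2 * sum_{i=0..q-k} theta_i * theta_{i+k},
and rho(k) = gamma(k) / gamma(0). Sigma^2 cancels.
  numerator   = (1)*(0.456) = 0.456.
  denominator = (1)^2 + (-0.767)^2 + (-0.006)^2 + (0.456)^2 = 1.796261.
  rho(3) = 0.456 / 1.796261 = 0.2539.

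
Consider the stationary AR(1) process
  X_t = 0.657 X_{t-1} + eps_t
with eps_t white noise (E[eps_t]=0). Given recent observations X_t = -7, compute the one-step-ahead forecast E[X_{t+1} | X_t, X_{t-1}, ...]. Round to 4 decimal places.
E[X_{t+1} \mid \mathcal F_t] = -4.5990

For an AR(p) model X_t = c + sum_i phi_i X_{t-i} + eps_t, the
one-step-ahead conditional mean is
  E[X_{t+1} | X_t, ...] = c + sum_i phi_i X_{t+1-i}.
Substitute known values:
  E[X_{t+1} | ...] = (0.657) * (-7)
                   = -4.5990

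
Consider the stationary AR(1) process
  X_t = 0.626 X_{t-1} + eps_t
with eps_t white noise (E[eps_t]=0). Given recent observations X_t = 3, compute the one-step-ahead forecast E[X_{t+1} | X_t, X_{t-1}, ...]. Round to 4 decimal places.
E[X_{t+1} \mid \mathcal F_t] = 1.8780

For an AR(p) model X_t = c + sum_i phi_i X_{t-i} + eps_t, the
one-step-ahead conditional mean is
  E[X_{t+1} | X_t, ...] = c + sum_i phi_i X_{t+1-i}.
Substitute known values:
  E[X_{t+1} | ...] = (0.626) * (3)
                   = 1.8780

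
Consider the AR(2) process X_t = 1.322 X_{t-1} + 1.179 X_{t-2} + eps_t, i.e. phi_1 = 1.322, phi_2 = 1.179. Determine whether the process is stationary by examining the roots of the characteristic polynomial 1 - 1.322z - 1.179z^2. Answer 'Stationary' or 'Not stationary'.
\text{Not stationary}

The AR(p) characteristic polynomial is P(z) = 1 - 1.322z - 1.179z^2.
Stationarity requires all roots to lie outside the unit circle, i.e. |z| > 1 for every root.
Set 1 + (-1.322) z + (-1.179) z^2 = 0, i.e. a z^2 + b z + c = 0 with a = -1.179, b = -1.322, c = 1.
Discriminant D = b^2 - 4ac = (-1.322)^2 - 4*(-1.179)*1 = 1.747684 - (-4.716) = 6.463684.
D >= 0, so the roots are real: z = (-b +/- sqrt(D)) / (2a) = (1.322 +/- 2.542378) / (-2.358).
  z_1 = (1.322 + 2.542378) / (-2.358) = -1.6388,   |z_1| = 1.6388.
  z_2 = (1.322 - 2.542378) / (-2.358) = 0.5175,   |z_2| = 0.5175.
Moduli of all roots: 1.6388, 0.5175.
All moduli strictly greater than 1? No.
Verdict: Not stationary.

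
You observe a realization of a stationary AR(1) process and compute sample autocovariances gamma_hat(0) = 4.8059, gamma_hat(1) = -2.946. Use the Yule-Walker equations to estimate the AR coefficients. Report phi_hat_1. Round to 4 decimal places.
\hat\phi_{1} = -0.6130

The Yule-Walker equations for an AR(p) process read, in matrix form,
  Gamma_p phi = r_p,   with   (Gamma_p)_{ij} = gamma(|i - j|),
                       (r_p)_i = gamma(i),   i,j = 1..p.
Substitute the sample gammas (Toeplitz matrix and right-hand side of size 1):
  Gamma_p = [[4.8059]]
  r_p     = [-2.946]
With p = 1 this is the single equation gamma(0) phi_1 = gamma(1):
  phi_hat_1 = gamma(1) / gamma(0) = -2.946 / 4.8059 = -0.6130.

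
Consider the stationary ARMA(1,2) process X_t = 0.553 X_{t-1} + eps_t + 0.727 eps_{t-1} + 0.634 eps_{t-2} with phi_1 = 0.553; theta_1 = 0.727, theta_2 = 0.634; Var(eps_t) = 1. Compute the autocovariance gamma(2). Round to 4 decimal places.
\gamma(2) = 3.0848

Multiply the model equation by X_{t-k} and take expectations. With theta_0 = psi_0 = 1 and psi_j the MA(infinity) weights, this gives
  gamma(k) - sum_i phi_i gamma(k-i) = c_k,
  c_k = sigma^2 * sum_{j=k..q} theta_j psi_{j-k}   (c_k = 0 for k > q),
using gamma(-m) = gamma(m).
psi-weights needed (psi_j = theta_j + sum_i phi_i psi_{j-i}):
  psi_1 = theta_1 + phi_1 = 0.727 + (0.553) = 1.28
  psi_2 = theta_2 + phi_1 psi_1 = 0.634 + (0.553)(1.28) = 1.34184
Right-hand sides:
  c_0 = sigma^2 (1 + theta_1 psi_1 + theta_2 psi_2) = 1 * (1 + (0.727)(1.28) + (0.634)(1.34184)) = 1 * 2.781287 = 2.781287
  c_1 = sigma^2 (theta_1 + theta_2 psi_1) = 1 * (0.727 + (0.634)(1.28)) = 1.53852
  c_2 = sigma^2 theta_2 = 1 * (0.634) = 0.634
Equations for k = 0 and k = 1 (AR order 1):
  gamma(0) = phi_1 gamma(1) + c_0
  gamma(1) = phi_1 gamma(0) + c_1
Substituting the second into the first: gamma(0) (1 - phi_1^2) = c_0 + phi_1 c_1, so
  gamma(0) = (c_0 + phi_1 c_1) / (1 - phi_1^2) = (2.781287 + (0.553)(1.53852)) / (1 - (0.553)^2) = 3.632088 / 0.694191 = 5.232116.
  gamma(1) = phi_1 gamma(0) + c_1 = (0.553)(5.232116) + (1.53852) = 4.43188.
For k = 2: gamma(2) = phi_1 gamma(1) + c_2
  = (0.553)(4.43188) + (0.634) = 3.08483.
Therefore gamma(2) = 3.0848 (to 4 decimal places).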